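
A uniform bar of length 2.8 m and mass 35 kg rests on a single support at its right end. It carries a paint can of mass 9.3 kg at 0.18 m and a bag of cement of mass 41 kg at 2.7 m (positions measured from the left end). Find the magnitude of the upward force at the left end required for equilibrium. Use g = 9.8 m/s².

F ≈ 271 N

About the right end:
Beam weight: 35 × 9.8 = 343 N down at 1.4 m → arm 1.4 m, τ = 343 × 1.4 = 480.2 N·m counterclockwise.
Paint can: 9.3 × 9.8 = 91.14 N down at 0.18 m → arm 2.62 m, τ = 91.14 × 2.62 = 238.8 N·m counterclockwise.
Bag of cement: 41 × 9.8 = 401.8 N down at 2.7 m → arm 0.1 m, τ = 401.8 × 0.1 = 40.18 N·m counterclockwise.
Net moment of the loads = 759.2 N·m counterclockwise.
The upward force F acts at the left end, arm 2.8 m, giving F × 2.8 clockwise.
Στ = 0 ⇒ F × 2.8 = 759.2 ⇒ F = 759.2 / 2.8 = 271 N.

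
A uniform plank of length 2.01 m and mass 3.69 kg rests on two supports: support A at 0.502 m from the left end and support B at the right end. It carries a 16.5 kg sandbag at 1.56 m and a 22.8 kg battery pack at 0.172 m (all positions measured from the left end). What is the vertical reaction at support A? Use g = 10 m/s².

R_A ≈ 352 N

Taking torques about support B:
Beam weight: 3.69 × 10 = 36.9 N down at 1.005 m → arm 1.005 m, τ = 36.9 × 1.005 = 37.08 N·m counterclockwise.
Sandbag: 16.5 × 10 = 165 N down at 1.56 m → arm 0.45 m, τ = 165 × 0.45 = 74.25 N·m counterclockwise.
Battery pack: 22.8 × 10 = 228 N down at 0.172 m → arm 1.838 m, τ = 228 × 1.838 = 419.1 N·m counterclockwise.
Net load moment about support B = 530.4 N·m counterclockwise.
Reaction R at support A is upward at 0.502 m, arm 1.508 m → moment R × 1.508 clockwise.
Στ = 0 ⇒ R × 1.508 = 530.4 ⇒ R = 352 N.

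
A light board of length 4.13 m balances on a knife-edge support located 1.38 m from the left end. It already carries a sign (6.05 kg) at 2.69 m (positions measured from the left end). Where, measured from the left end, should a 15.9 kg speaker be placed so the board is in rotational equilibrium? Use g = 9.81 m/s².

Take moments about the knife-edge support (at 1.38 m from the left end).
Sign: 6.05 × 9.81 = 59.35 N down at 2.69 m → arm 1.31 m, τ = 59.35 × 1.31 = 77.75 N·m clockwise.
Net moment of existing loads = 77.75 N·m clockwise.
The speaker weighs 15.9 × 9.81 = 156 N and must supply an equal counterclockwise moment, so its lever arm about the knife-edge support is 77.75 / 156 = 0.498 m.
That puts it at 1.38 − 0.498 = 0.882 m from the left end.

x ≈ 0.882 m from the left end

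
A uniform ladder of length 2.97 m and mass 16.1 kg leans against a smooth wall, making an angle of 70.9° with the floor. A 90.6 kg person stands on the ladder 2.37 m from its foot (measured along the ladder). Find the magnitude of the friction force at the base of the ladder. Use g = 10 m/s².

About the foot of the ladder:
Ladder weight 16.1×10 = 161 N acts at 1.485 m along the ladder; its horizontal arm is 1.485·cos70.9° = 0.4859 m → τ = 78.23 N·m clockwise.
Person: 90.6×10 = 906 N at 2.37 m → arm 0.7755 m → τ = 702.6 N·m clockwise.
Wall normal N acts horizontally at the top; its moment arm is the height L sinθ = 2.97·sin70.9° = 2.806 m, counterclockwise.
Setting net torque to zero: N × 2.806 = 780.8 → N = 278 N.
ΣFx = 0: friction at the foot balances the wall's push, so f = N_wall = 278 N.

f ≈ 278 N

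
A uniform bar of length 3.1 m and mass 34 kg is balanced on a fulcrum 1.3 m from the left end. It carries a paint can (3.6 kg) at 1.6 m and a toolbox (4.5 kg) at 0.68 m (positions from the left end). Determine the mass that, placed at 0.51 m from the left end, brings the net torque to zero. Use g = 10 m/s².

Taking torques about the fulcrum (at 1.3 m from the left end):
Beam weight: 34 × 10 = 340 N down at 1.55 m → arm 0.25 m, τ = 340 × 0.25 = 85 N·m clockwise.
Paint can: 3.6 × 10 = 36 N down at 1.6 m → arm 0.3 m, τ = 36 × 0.3 = 10.8 N·m clockwise.
Toolbox: 4.5 × 10 = 45 N down at 0.68 m → arm 0.62 m, τ = 45 × 0.62 = 27.9 N·m counterclockwise.
Net moment of known loads = 67.9 N·m clockwise.
An unknown mass m at 0.51 m has arm 0.79 m; its moment is m·g·0.79 counterclockwise.
Setting net torque to zero: m × 10 × 0.79 = 67.9 → m = 67.9 / (10 × 0.79) = 8.59 kg.

m ≈ 8.59 kg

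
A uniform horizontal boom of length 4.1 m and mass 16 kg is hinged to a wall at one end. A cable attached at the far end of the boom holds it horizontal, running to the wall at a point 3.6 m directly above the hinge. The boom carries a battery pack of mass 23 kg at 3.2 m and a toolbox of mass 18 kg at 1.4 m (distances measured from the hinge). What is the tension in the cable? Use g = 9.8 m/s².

T ≈ 477 N

Taking torques about the hinge:
Beam weight: 16 × 9.8 = 156.8 N down at 2.05 m → arm 2.05 m, τ = 156.8 × 2.05 = 321.4 N·m clockwise.
Battery pack: 23 × 9.8 = 225.4 N down at 3.2 m → arm 3.2 m, τ = 225.4 × 3.2 = 721.3 N·m clockwise.
Toolbox: 18 × 9.8 = 176.4 N down at 1.4 m → arm 1.4 m, τ = 176.4 × 1.4 = 247 N·m clockwise.
Total clockwise load moment = 1290 N·m.
The cable tension T acts at 4.1 m; only its component perpendicular to the boom, T sinθ, produces torque. sinθ = h/√(h²+d²) = 3.6/√(3.6²+4.1²) = 0.6598.
Balancing moments: T × 4.1 × 0.6598 = 1290, giving T = 1290 / 2.705 = 477 N.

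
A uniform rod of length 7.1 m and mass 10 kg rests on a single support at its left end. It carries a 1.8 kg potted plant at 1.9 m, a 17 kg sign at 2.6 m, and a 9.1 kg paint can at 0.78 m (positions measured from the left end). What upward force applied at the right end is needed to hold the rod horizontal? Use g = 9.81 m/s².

F ≈ 125 N

Choose the left end as the axis so the unknown pivot reaction has zero arm there.
Beam weight: 10 × 9.81 = 98.1 N down at 3.55 m → arm 3.55 m, τ = 98.1 × 3.55 = 348.3 N·m clockwise.
Potted plant: 1.8 × 9.81 = 17.66 N down at 1.9 m → arm 1.9 m, τ = 17.66 × 1.9 = 33.55 N·m clockwise.
Sign: 17 × 9.81 = 166.8 N down at 2.6 m → arm 2.6 m, τ = 166.8 × 2.6 = 433.7 N·m clockwise.
Paint can: 9.1 × 9.81 = 89.27 N down at 0.78 m → arm 0.78 m, τ = 89.27 × 0.78 = 69.63 N·m clockwise.
Net moment of the loads = 885.2 N·m clockwise.
The upward force F acts at the right end, arm 7.1 m, giving F × 7.1 counterclockwise.
For rotational equilibrium, F × 7.1 = 885.2, so F = 885.2 / 7.1 = 125 N.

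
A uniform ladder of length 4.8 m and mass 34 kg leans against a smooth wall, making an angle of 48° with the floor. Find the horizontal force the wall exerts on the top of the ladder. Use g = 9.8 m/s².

Take moments about the foot of the ladder.
Ladder weight 34×9.8 = 333.2 N acts at 2.4 m along the ladder; its horizontal arm is 2.4·cos48° = 1.606 m → τ = 535.1 N·m clockwise.
Wall normal N acts horizontally at the top; its moment arm is the height L sinθ = 4.8·sin48° = 3.567 m, counterclockwise.
For rotational equilibrium, N × 3.567 = 535.1, so N = 150 N.

N_wall ≈ 150 N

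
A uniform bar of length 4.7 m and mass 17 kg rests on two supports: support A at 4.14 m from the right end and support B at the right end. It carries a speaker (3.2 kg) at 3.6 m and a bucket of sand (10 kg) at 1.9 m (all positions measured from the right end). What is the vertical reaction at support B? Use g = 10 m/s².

R_B ≈ 132 N

Taking torques about support A:
Beam weight: 17 × 10 = 170 N down at 2.35 m → arm 1.79 m, τ = 170 × 1.79 = 304.3 N·m clockwise.
Speaker: 3.2 × 10 = 32 N down at 3.6 m → arm 0.54 m, τ = 32 × 0.54 = 17.28 N·m clockwise.
Bucket of sand: 10 × 10 = 100 N down at 1.9 m → arm 2.24 m, τ = 100 × 2.24 = 224 N·m clockwise.
Net load moment about support A = 545.6 N·m clockwise.
Reaction R at support B is upward at 0 m, arm 4.14 m → moment R × 4.14 counterclockwise.
Setting net torque to zero: R × 4.14 = 545.6 → R = 132 N.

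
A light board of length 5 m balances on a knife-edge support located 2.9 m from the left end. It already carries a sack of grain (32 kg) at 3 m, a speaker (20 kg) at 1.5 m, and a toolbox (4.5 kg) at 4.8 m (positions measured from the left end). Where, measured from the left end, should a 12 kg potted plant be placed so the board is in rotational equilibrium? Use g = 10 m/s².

Take moments about the knife-edge support (at 2.9 m from the left end).
Sack of grain: 32 × 10 = 320 N down at 3 m → arm 0.1 m, τ = 320 × 0.1 = 32 N·m clockwise.
Speaker: 20 × 10 = 200 N down at 1.5 m → arm 1.4 m, τ = 200 × 1.4 = 280 N·m counterclockwise.
Toolbox: 4.5 × 10 = 45 N down at 4.8 m → arm 1.9 m, τ = 45 × 1.9 = 85.5 N·m clockwise.
Net moment of existing loads = 162.5 N·m counterclockwise.
The potted plant weighs 12 × 10 = 120 N and must supply an equal clockwise moment, so its lever arm about the knife-edge support is 162.5 / 120 = 1.35 m.
That puts it at 2.9 + 1.35 = 4.25 m from the left end.

x ≈ 4.25 m from the left end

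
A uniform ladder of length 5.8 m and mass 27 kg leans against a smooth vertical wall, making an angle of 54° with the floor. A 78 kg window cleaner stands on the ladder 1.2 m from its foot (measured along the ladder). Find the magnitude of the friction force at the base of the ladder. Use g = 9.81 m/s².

f ≈ 211 N

Taking torques about the foot of the ladder:
Ladder weight 27×9.81 = 264.9 N acts at 2.9 m along the ladder; its horizontal arm is 2.9·cos54° = 1.705 m → τ = 451.7 N·m clockwise.
Window cleaner: 78×9.81 = 765.2 N at 1.2 m → arm 0.7053 m → τ = 539.7 N·m clockwise.
Wall normal N acts horizontally at the top; its moment arm is the height L sinθ = 5.8·sin54° = 4.692 m, counterclockwise.
Setting net torque to zero: N × 4.692 = 991.4 → N = 211 N.
ΣFx = 0: friction at the foot balances the wall's push, so f = N_wall = 211 N.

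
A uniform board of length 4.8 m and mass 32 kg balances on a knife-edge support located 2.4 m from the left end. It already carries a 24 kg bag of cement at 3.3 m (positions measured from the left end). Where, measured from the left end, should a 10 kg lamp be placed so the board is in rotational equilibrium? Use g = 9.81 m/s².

Take moments about the knife-edge support (at 2.4 m from the left end).
Beam weight: acts at the knife-edge support, moment arm 0 → no torque.
Bag of cement: 24 × 9.81 = 235.4 N down at 3.3 m → arm 0.9 m, τ = 235.4 × 0.9 = 211.9 N·m clockwise.
Net moment of existing loads = 211.9 N·m clockwise.
The lamp weighs 10 × 9.81 = 98.1 N and must supply an equal counterclockwise moment, so its lever arm about the knife-edge support is 211.9 / 98.1 = 2.16 m.
That puts it at 2.4 − 2.16 = 0.24 m from the left end.

x ≈ 0.24 m from the left end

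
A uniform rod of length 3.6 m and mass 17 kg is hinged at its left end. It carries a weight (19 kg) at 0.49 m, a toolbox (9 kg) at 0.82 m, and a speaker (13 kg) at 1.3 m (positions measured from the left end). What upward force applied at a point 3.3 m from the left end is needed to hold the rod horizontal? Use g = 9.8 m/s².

F ≈ 191 N

Taking torques about the left end:
Beam weight: 17 × 9.8 = 166.6 N down at 1.8 m → arm 1.8 m, τ = 166.6 × 1.8 = 299.9 N·m clockwise.
Weight: 19 × 9.8 = 186.2 N down at 0.49 m → arm 0.49 m, τ = 186.2 × 0.49 = 91.24 N·m clockwise.
Toolbox: 9 × 9.8 = 88.2 N down at 0.82 m → arm 0.82 m, τ = 88.2 × 0.82 = 72.32 N·m clockwise.
Speaker: 13 × 9.8 = 127.4 N down at 1.3 m → arm 1.3 m, τ = 127.4 × 1.3 = 165.6 N·m clockwise.
Net moment of the loads = 629.1 N·m clockwise.
The upward force F acts at a point 3.3 m from the left end, arm 3.3 m, giving F × 3.3 counterclockwise.
Στ = 0 ⇒ F × 3.3 = 629.1 ⇒ F = 629.1 / 3.3 = 191 N.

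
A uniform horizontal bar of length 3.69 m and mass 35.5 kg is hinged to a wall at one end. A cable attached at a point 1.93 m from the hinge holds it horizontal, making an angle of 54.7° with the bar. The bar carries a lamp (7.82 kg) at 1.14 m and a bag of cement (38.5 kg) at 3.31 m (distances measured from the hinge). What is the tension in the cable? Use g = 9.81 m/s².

About the hinge:
Beam weight: 35.5 × 9.81 = 348.3 N down at 1.845 m → arm 1.845 m, τ = 348.3 × 1.845 = 642.6 N·m clockwise.
Lamp: 7.82 × 9.81 = 76.71 N down at 1.14 m → arm 1.14 m, τ = 76.71 × 1.14 = 87.45 N·m clockwise.
Bag of cement: 38.5 × 9.81 = 377.7 N down at 3.31 m → arm 3.31 m, τ = 377.7 × 3.31 = 1250 N·m clockwise.
Total clockwise load moment = 1980 N·m.
The cable tension T acts at 1.93 m; only its component perpendicular to the bar, T sinθ, produces torque. sin 54.7° = 0.8161.
Balancing moments: T × 1.93 × 0.8161 = 1980, giving T = 1980 / 1.575 = 1260 N.

T ≈ 1260 N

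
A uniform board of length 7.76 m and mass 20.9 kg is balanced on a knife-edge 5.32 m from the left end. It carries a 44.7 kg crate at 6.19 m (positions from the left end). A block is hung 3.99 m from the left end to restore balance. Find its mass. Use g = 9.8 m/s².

Taking torques about the knife-edge (at 5.32 m from the left end):
Beam weight: 20.9 × 9.8 = 204.8 N down at 3.88 m → arm 1.44 m, τ = 204.8 × 1.44 = 294.9 N·m counterclockwise.
Crate: 44.7 × 9.8 = 438.1 N down at 6.19 m → arm 0.87 m, τ = 438.1 × 0.87 = 381.1 N·m clockwise.
Net moment of known loads = 86.2 N·m clockwise.
An unknown mass m at 3.99 m has arm 1.33 m; its moment is m·g·1.33 counterclockwise.
Στ = 0 ⇒ m × 9.8 × 1.33 = 86.2 ⇒ m = 86.2 / (9.8 × 1.33) = 6.61 kg.

m ≈ 6.61 kg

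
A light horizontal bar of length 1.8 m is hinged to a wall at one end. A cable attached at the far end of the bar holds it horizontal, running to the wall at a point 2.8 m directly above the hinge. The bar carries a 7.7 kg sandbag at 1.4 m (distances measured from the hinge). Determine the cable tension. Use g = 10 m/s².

T ≈ 71.2 N

Sum moments about the hinge (the unknown hinge reaction has zero arm there).
Sandbag: 7.7 × 10 = 77 N down at 1.4 m → arm 1.4 m, τ = 77 × 1.4 = 107.8 N·m clockwise.
Total clockwise load moment = 107.8 N·m.
The cable tension T acts at 1.8 m; only its component perpendicular to the bar, T sinθ, produces torque. sinθ = h/√(h²+d²) = 2.8/√(2.8²+1.8²) = 0.8412.
Setting net torque to zero: T × 1.8 × 0.8412 = 107.8 → T = 107.8 / 1.514 = 71.2 N.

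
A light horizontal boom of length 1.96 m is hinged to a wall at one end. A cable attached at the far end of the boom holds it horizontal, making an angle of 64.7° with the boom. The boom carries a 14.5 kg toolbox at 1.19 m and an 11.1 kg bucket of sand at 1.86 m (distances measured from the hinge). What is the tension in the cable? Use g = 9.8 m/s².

T ≈ 210 N

Take moments about the hinge.
Toolbox: 14.5 × 9.8 = 142.1 N down at 1.19 m → arm 1.19 m, τ = 142.1 × 1.19 = 169.1 N·m clockwise.
Bucket of sand: 11.1 × 9.8 = 108.8 N down at 1.86 m → arm 1.86 m, τ = 108.8 × 1.86 = 202.4 N·m clockwise.
Total clockwise load moment = 371.5 N·m.
The cable tension T acts at 1.96 m; only its component perpendicular to the boom, T sinθ, produces torque. sin 64.7° = 0.9041.
Balancing moments: T × 1.96 × 0.9041 = 371.5, giving T = 371.5 / 1.772 = 210 N.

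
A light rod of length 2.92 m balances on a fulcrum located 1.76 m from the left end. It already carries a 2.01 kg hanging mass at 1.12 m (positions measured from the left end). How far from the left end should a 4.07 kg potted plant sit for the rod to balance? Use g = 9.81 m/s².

Taking torques about the fulcrum (at 1.76 m from the left end):
Hanging mass: 2.01 × 9.81 = 19.72 N down at 1.12 m → arm 0.64 m, τ = 19.72 × 0.64 = 12.62 N·m counterclockwise.
Net moment of existing loads = 12.62 N·m counterclockwise.
The potted plant weighs 4.07 × 9.81 = 39.93 N and must supply an equal clockwise moment, so its lever arm about the fulcrum is 12.62 / 39.93 = 0.316 m.
That puts it at 1.76 + 0.316 = 2.08 m from the left end.

x ≈ 2.08 m from the left end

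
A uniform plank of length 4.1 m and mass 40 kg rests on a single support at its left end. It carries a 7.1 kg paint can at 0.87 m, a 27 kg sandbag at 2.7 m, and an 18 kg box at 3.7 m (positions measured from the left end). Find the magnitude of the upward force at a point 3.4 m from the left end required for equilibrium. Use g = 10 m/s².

About the left end:
Beam weight: 40 × 10 = 400 N down at 2.05 m → arm 2.05 m, τ = 400 × 2.05 = 820 N·m clockwise.
Paint can: 7.1 × 10 = 71 N down at 0.87 m → arm 0.87 m, τ = 71 × 0.87 = 61.77 N·m clockwise.
Sandbag: 27 × 10 = 270 N down at 2.7 m → arm 2.7 m, τ = 270 × 2.7 = 729 N·m clockwise.
Box: 18 × 10 = 180 N down at 3.7 m → arm 3.7 m, τ = 180 × 3.7 = 666 N·m clockwise.
Net moment of the loads = 2277 N·m clockwise.
The upward force F acts at a point 3.4 m from the left end, arm 3.4 m, giving F × 3.4 counterclockwise.
Στ = 0 ⇒ F × 3.4 = 2277 ⇒ F = 2277 / 3.4 = 670 N.

F ≈ 670 N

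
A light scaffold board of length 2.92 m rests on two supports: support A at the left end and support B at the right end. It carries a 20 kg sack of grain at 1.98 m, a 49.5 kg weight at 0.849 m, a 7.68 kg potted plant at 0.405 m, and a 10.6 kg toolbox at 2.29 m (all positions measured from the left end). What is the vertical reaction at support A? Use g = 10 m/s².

Taking torques about support B:
Sack of grain: 20 × 10 = 200 N down at 1.98 m → arm 0.94 m, τ = 200 × 0.94 = 188 N·m counterclockwise.
Weight: 49.5 × 10 = 495 N down at 0.849 m → arm 2.071 m, τ = 495 × 2.071 = 1025 N·m counterclockwise.
Potted plant: 7.68 × 10 = 76.8 N down at 0.405 m → arm 2.515 m, τ = 76.8 × 2.515 = 193.2 N·m counterclockwise.
Toolbox: 10.6 × 10 = 106 N down at 2.29 m → arm 0.63 m, τ = 106 × 0.63 = 66.78 N·m counterclockwise.
Net load moment about support B = 1473 N·m counterclockwise.
Reaction R at support A is upward at 0 m, arm 2.92 m → moment R × 2.92 clockwise.
For rotational equilibrium, R × 2.92 = 1473, so R = 504 N.

R_A ≈ 504 N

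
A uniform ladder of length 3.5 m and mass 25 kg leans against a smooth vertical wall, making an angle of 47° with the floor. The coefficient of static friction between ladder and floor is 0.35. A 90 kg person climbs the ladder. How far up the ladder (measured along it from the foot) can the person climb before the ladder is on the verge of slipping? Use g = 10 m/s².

Choose the foot of the ladder as the axis so the floor normal and friction both act there and drop out.
Ladder weight 25×10 = 250 N acts at 1.75 m along the ladder; its horizontal arm is 1.75·cos47° = 1.193 m → τ = 298.2 N·m clockwise.
Person weight 90×10 = 900 N at distance d → arm d·cos47° → τ = 900·d·0.682 clockwise.
Wall normal N at the top has arm L sinθ = 2.56 m counterclockwise, so Στ = 0 gives N·2.56 = 298.2 + 613.8·d.
ΣFy = 0 ⇒ N_floor = 1150 N, so the maximum friction is μ_s·N_floor = 0.35×1150 = 402.5 N. ΣFx = 0 ⇒ N_wall = f, so at the slipping point N = 402.5 N.
Substituting: 402.5×2.56 = 298.2 + 613.8·d ⇒ d = (1030 − 298.2) / 613.8 = 1.19 m.

d ≈ 1.19 m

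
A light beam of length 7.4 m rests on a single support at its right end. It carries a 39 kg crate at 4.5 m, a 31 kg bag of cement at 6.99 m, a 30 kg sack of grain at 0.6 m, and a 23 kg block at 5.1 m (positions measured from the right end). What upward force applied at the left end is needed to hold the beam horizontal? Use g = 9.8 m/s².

F ≈ 699 N

About the right end:
Crate: 39 × 9.8 = 382.2 N down at 4.5 m → arm 4.5 m, τ = 382.2 × 4.5 = 1720 N·m counterclockwise.
Bag of cement: 31 × 9.8 = 303.8 N down at 6.99 m → arm 6.99 m, τ = 303.8 × 6.99 = 2124 N·m counterclockwise.
Sack of grain: 30 × 9.8 = 294 N down at 0.6 m → arm 0.6 m, τ = 294 × 0.6 = 176.4 N·m counterclockwise.
Block: 23 × 9.8 = 225.4 N down at 5.1 m → arm 5.1 m, τ = 225.4 × 5.1 = 1150 N·m counterclockwise.
Net moment of the loads = 5170 N·m counterclockwise.
The upward force F acts at the left end, arm 7.4 m, giving F × 7.4 clockwise.
For rotational equilibrium, F × 7.4 = 5170, so F = 5170 / 7.4 = 699 N.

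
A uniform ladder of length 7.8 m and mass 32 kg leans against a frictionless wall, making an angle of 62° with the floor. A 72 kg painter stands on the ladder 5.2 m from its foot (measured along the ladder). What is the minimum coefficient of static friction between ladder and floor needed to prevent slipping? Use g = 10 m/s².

About the foot of the ladder:
Ladder weight 32×10 = 320 N acts at 3.9 m along the ladder; its horizontal arm is 3.9·cos62° = 1.831 m → τ = 585.9 N·m clockwise.
Painter: 72×10 = 720 N at 5.2 m → arm 2.441 m → τ = 1758 N·m clockwise.
Wall normal N acts horizontally at the top; its moment arm is the height L sinθ = 7.8·sin62° = 6.887 m, counterclockwise.
Balancing moments: N × 6.887 = 2344, giving N = 340.4 N.
ΣFx = 0 ⇒ f = N_wall = 340.4 N. ΣFy = 0 ⇒ N_floor = 1040 N.
μ_min = f / N_floor = 340.4 / 1040 = 0.327.

μ_min ≈ 0.327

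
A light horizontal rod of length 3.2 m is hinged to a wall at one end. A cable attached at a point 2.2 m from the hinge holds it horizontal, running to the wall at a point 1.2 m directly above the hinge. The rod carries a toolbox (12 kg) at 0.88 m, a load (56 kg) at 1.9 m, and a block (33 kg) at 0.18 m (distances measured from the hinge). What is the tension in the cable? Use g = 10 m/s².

T ≈ 1170 N

Taking torques about the hinge:
Toolbox: 12 × 10 = 120 N down at 0.88 m → arm 0.88 m, τ = 120 × 0.88 = 105.6 N·m clockwise.
Load: 56 × 10 = 560 N down at 1.9 m → arm 1.9 m, τ = 560 × 1.9 = 1064 N·m clockwise.
Block: 33 × 10 = 330 N down at 0.18 m → arm 0.18 m, τ = 330 × 0.18 = 59.4 N·m clockwise.
Total clockwise load moment = 1229 N·m.
The cable tension T acts at 2.2 m; only its component perpendicular to the rod, T sinθ, produces torque. sinθ = h/√(h²+d²) = 1.2/√(1.2²+2.2²) = 0.4789.
Balancing moments: T × 2.2 × 0.4789 = 1229, giving T = 1229 / 1.054 = 1170 N.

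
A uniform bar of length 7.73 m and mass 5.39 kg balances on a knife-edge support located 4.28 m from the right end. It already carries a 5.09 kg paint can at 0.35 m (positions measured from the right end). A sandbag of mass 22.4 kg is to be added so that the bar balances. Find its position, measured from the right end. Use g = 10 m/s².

Choose the knife-edge support (at 4.28 m from the right end) as the axis so the support reaction has zero arm there.
Beam weight: 5.39 × 10 = 53.9 N down at 3.865 m → arm 0.415 m, τ = 53.9 × 0.415 = 22.37 N·m clockwise.
Paint can: 5.09 × 10 = 50.9 N down at 0.35 m → arm 3.93 m, τ = 50.9 × 3.93 = 200 N·m clockwise.
Net moment of existing loads = 222.4 N·m clockwise.
The sandbag weighs 22.4 × 10 = 224 N and must supply an equal counterclockwise moment, so its lever arm about the knife-edge support is 222.4 / 224 = 0.993 m.
That puts it at 4.28 + 0.993 = 5.27 m from the right end.

x ≈ 5.27 m from the right end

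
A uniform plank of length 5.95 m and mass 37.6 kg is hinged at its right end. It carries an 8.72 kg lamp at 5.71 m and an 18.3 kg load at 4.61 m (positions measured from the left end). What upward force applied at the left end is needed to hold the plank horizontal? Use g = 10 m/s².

F ≈ 233 N

About the right end:
Beam weight: 37.6 × 10 = 376 N down at 2.975 m → arm 2.975 m, τ = 376 × 2.975 = 1119 N·m counterclockwise.
Lamp: 8.72 × 10 = 87.2 N down at 5.71 m → arm 0.24 m, τ = 87.2 × 0.24 = 20.93 N·m counterclockwise.
Load: 18.3 × 10 = 183 N down at 4.61 m → arm 1.34 m, τ = 183 × 1.34 = 245.2 N·m counterclockwise.
Net moment of the loads = 1385 N·m counterclockwise.
The upward force F acts at the left end, arm 5.95 m, giving F × 5.95 clockwise.
Balancing moments: F × 5.95 = 1385, giving F = 1385 / 5.95 = 233 N.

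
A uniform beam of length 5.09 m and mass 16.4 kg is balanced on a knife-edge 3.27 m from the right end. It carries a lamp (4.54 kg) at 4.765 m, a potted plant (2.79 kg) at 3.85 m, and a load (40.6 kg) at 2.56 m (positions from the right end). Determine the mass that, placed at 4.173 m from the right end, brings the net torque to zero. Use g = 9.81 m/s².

m ≈ 35.8 kg

Choose the knife-edge (at 3.27 m from the right end) as the axis so the support reaction has zero arm there.
Beam weight: 16.4 × 9.81 = 160.9 N down at 2.545 m → arm 0.725 m, τ = 160.9 × 0.725 = 116.7 N·m clockwise.
Lamp: 4.54 × 9.81 = 44.54 N down at 4.765 m → arm 1.495 m, τ = 44.54 × 1.495 = 66.59 N·m counterclockwise.
Potted plant: 2.79 × 9.81 = 27.37 N down at 3.85 m → arm 0.58 m, τ = 27.37 × 0.58 = 15.87 N·m counterclockwise.
Load: 40.6 × 9.81 = 398.3 N down at 2.56 m → arm 0.71 m, τ = 398.3 × 0.71 = 282.8 N·m clockwise.
Net moment of known loads = 317 N·m clockwise.
An unknown mass m at 4.173 m has arm 0.903 m; its moment is m·g·0.903 counterclockwise.
Setting net torque to zero: m × 9.81 × 0.903 = 317 → m = 317 / (9.81 × 0.903) = 35.8 kg.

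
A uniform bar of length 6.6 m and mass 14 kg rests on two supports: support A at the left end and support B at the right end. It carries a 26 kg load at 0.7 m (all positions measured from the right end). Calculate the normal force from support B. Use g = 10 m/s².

R_B ≈ 302 N

About support A:
Beam weight: 14 × 10 = 140 N down at 3.3 m → arm 3.3 m, τ = 140 × 3.3 = 462 N·m clockwise.
Load: 26 × 10 = 260 N down at 0.7 m → arm 5.9 m, τ = 260 × 5.9 = 1534 N·m clockwise.
Net load moment about support A = 1996 N·m clockwise.
Reaction R at support B is upward at 0 m, arm 6.6 m → moment R × 6.6 counterclockwise.
For rotational equilibrium, R × 6.6 = 1996, so R = 302 N.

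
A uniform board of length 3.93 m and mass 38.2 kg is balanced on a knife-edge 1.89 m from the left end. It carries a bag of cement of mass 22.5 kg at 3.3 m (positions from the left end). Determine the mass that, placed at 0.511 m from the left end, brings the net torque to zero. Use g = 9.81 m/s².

m ≈ 25.1 kg

Taking torques about the knife-edge (at 1.89 m from the left end):
Beam weight: 38.2 × 9.81 = 374.7 N down at 1.965 m → arm 0.075 m, τ = 374.7 × 0.075 = 28.1 N·m clockwise.
Bag of cement: 22.5 × 9.81 = 220.7 N down at 3.3 m → arm 1.41 m, τ = 220.7 × 1.41 = 311.2 N·m clockwise.
Net moment of known loads = 339.3 N·m clockwise.
An unknown mass m at 0.511 m has arm 1.379 m; its moment is m·g·1.379 counterclockwise.
Setting net torque to zero: m × 9.81 × 1.379 = 339.3 → m = 339.3 / (9.81 × 1.379) = 25.1 kg.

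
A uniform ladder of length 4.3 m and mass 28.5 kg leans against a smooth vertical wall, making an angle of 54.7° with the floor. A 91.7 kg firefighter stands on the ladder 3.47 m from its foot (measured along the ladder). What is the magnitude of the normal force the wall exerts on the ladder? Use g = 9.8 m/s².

N_wall ≈ 612 N

Choose the foot of the ladder as the axis so the floor normal and friction both act there and drop out.
Ladder weight 28.5×9.8 = 279.3 N acts at 2.15 m along the ladder; its horizontal arm is 2.15·cos54.7° = 1.242 m → τ = 346.9 N·m clockwise.
Firefighter: 91.7×9.8 = 898.7 N at 3.47 m → arm 2.005 m → τ = 1802 N·m clockwise.
Wall normal N acts horizontally at the top; its moment arm is the height L sinθ = 4.3·sin54.7° = 3.509 m, counterclockwise.
For rotational equilibrium, N × 3.509 = 2149, so N = 612 N.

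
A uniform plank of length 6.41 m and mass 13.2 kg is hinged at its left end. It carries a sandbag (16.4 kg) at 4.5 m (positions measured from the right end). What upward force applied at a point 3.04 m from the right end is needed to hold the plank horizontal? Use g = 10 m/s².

F ≈ 218 N

Take moments about the left end.
Beam weight: 13.2 × 10 = 132 N down at 3.205 m → arm 3.205 m, τ = 132 × 3.205 = 423.1 N·m clockwise.
Sandbag: 16.4 × 10 = 164 N down at 4.5 m → arm 1.91 m, τ = 164 × 1.91 = 313.2 N·m clockwise.
Net moment of the loads = 736.3 N·m clockwise.
The upward force F acts at a point 3.04 m from the right end, arm 3.37 m, giving F × 3.37 counterclockwise.
Balancing moments: F × 3.37 = 736.3, giving F = 736.3 / 3.37 = 218 N.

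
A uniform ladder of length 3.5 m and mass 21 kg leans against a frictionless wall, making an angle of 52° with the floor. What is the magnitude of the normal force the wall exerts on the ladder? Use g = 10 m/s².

Taking torques about the foot of the ladder:
Ladder weight 21×10 = 210 N acts at 1.75 m along the ladder; its horizontal arm is 1.75·cos52° = 1.077 m → τ = 226.2 N·m clockwise.
Wall normal N acts horizontally at the top; its moment arm is the height L sinθ = 3.5·sin52° = 2.758 m, counterclockwise.
Balancing moments: N × 2.758 = 226.2, giving N = 82 N.

N_wall ≈ 82 N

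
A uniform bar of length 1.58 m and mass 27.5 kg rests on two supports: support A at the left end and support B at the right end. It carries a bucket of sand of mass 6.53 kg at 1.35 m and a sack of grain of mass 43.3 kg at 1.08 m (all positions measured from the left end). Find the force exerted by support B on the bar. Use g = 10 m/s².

Taking torques about support A:
Beam weight: 27.5 × 10 = 275 N down at 0.79 m → arm 0.79 m, τ = 275 × 0.79 = 217.2 N·m clockwise.
Bucket of sand: 6.53 × 10 = 65.3 N down at 1.35 m → arm 1.35 m, τ = 65.3 × 1.35 = 88.16 N·m clockwise.
Sack of grain: 43.3 × 10 = 433 N down at 1.08 m → arm 1.08 m, τ = 433 × 1.08 = 467.6 N·m clockwise.
Net load moment about support A = 773 N·m clockwise.
Reaction R at support B is upward at 1.58 m, arm 1.58 m → moment R × 1.58 counterclockwise.
Στ = 0 ⇒ R × 1.58 = 773 ⇒ R = 489 N.

R_B ≈ 489 N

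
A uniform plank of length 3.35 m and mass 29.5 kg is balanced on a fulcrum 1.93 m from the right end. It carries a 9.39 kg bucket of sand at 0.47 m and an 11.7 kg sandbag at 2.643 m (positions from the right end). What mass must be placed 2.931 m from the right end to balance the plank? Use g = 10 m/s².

Sum moments about the fulcrum (at 1.93 m from the right end) (the support reaction has zero arm there).
Beam weight: 29.5 × 10 = 295 N down at 1.675 m → arm 0.255 m, τ = 295 × 0.255 = 75.22 N·m clockwise.
Bucket of sand: 9.39 × 10 = 93.9 N down at 0.47 m → arm 1.46 m, τ = 93.9 × 1.46 = 137.1 N·m clockwise.
Sandbag: 11.7 × 10 = 117 N down at 2.643 m → arm 0.713 m, τ = 117 × 0.713 = 83.42 N·m counterclockwise.
Net moment of known loads = 128.9 N·m clockwise.
An unknown mass m at 2.931 m has arm 1.001 m; its moment is m·g·1.001 counterclockwise.
For rotational equilibrium, m × 10 × 1.001 = 128.9, so m = 128.9 / (10 × 1.001) = 12.9 kg.

m ≈ 12.9 kg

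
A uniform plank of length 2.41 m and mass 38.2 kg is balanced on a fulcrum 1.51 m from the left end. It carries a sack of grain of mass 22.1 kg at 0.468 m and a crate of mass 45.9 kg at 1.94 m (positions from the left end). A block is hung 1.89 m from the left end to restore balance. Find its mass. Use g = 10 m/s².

Sum moments about the fulcrum (at 1.51 m from the left end) (the support reaction has zero arm there).
Beam weight: 38.2 × 10 = 382 N down at 1.205 m → arm 0.305 m, τ = 382 × 0.305 = 116.5 N·m counterclockwise.
Sack of grain: 22.1 × 10 = 221 N down at 0.468 m → arm 1.042 m, τ = 221 × 1.042 = 230.3 N·m counterclockwise.
Crate: 45.9 × 10 = 459 N down at 1.94 m → arm 0.43 m, τ = 459 × 0.43 = 197.4 N·m clockwise.
Net moment of known loads = 149.4 N·m counterclockwise.
An unknown mass m at 1.89 m has arm 0.38 m; its moment is m·g·0.38 clockwise.
Balancing moments: m × 10 × 0.38 = 149.4, giving m = 149.4 / (10 × 0.38) = 39.3 kg.

m ≈ 39.3 kg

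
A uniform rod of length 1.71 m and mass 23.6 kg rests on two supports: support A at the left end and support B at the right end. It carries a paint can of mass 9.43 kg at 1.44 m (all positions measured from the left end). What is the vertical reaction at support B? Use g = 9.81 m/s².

Choose support A as the axis so its reaction then has zero moment arm.
Beam weight: 23.6 × 9.81 = 231.5 N down at 0.855 m → arm 0.855 m, τ = 231.5 × 0.855 = 197.9 N·m clockwise.
Paint can: 9.43 × 9.81 = 92.51 N down at 1.44 m → arm 1.44 m, τ = 92.51 × 1.44 = 133.2 N·m clockwise.
Net load moment about support A = 331.1 N·m clockwise.
Reaction R at support B is upward at 1.71 m, arm 1.71 m → moment R × 1.71 counterclockwise.
Balancing moments: R × 1.71 = 331.1, giving R = 194 N.

R_B ≈ 194 N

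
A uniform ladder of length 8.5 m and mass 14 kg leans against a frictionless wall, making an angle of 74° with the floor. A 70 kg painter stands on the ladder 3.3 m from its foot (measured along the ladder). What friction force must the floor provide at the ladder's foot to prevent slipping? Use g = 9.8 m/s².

Taking torques about the foot of the ladder:
Ladder weight 14×9.8 = 137.2 N acts at 4.25 m along the ladder; its horizontal arm is 4.25·cos74° = 1.171 m → τ = 160.7 N·m clockwise.
Painter: 70×9.8 = 686 N at 3.3 m → arm 0.9096 m → τ = 624 N·m clockwise.
Wall normal N acts horizontally at the top; its moment arm is the height L sinθ = 8.5·sin74° = 8.171 m, counterclockwise.
Setting net torque to zero: N × 8.171 = 784.7 → N = 96 N.
ΣFx = 0: friction at the foot balances the wall's push, so f = N_wall = 96 N.

f ≈ 96 N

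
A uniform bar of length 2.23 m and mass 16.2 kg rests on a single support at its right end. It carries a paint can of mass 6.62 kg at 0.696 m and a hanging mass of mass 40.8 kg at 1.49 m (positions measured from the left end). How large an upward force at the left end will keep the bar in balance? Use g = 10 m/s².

Sum moments about the right end (the unknown pivot reaction has zero arm there).
Beam weight: 16.2 × 10 = 162 N down at 1.115 m → arm 1.115 m, τ = 162 × 1.115 = 180.6 N·m counterclockwise.
Paint can: 6.62 × 10 = 66.2 N down at 0.696 m → arm 1.534 m, τ = 66.2 × 1.534 = 101.6 N·m counterclockwise.
Hanging mass: 40.8 × 10 = 408 N down at 1.49 m → arm 0.74 m, τ = 408 × 0.74 = 301.9 N·m counterclockwise.
Net moment of the loads = 584.1 N·m counterclockwise.
The upward force F acts at the left end, arm 2.23 m, giving F × 2.23 clockwise.
Στ = 0 ⇒ F × 2.23 = 584.1 ⇒ F = 584.1 / 2.23 = 262 N.

F ≈ 262 N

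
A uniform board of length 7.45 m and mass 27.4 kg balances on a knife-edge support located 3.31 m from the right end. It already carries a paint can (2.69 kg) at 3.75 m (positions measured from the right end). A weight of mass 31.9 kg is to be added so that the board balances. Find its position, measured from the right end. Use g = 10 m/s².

x ≈ 2.92 m from the right end

Sum moments about the knife-edge support (at 3.31 m from the right end) (the support reaction has zero arm there).
Beam weight: 27.4 × 10 = 274 N down at 3.725 m → arm 0.415 m, τ = 274 × 0.415 = 113.7 N·m counterclockwise.
Paint can: 2.69 × 10 = 26.9 N down at 3.75 m → arm 0.44 m, τ = 26.9 × 0.44 = 11.84 N·m counterclockwise.
Net moment of existing loads = 125.5 N·m counterclockwise.
The weight weighs 31.9 × 10 = 319 N and must supply an equal clockwise moment, so its lever arm about the knife-edge support is 125.5 / 319 = 0.393 m.
That puts it at 3.31 − 0.393 = 2.92 m from the right end.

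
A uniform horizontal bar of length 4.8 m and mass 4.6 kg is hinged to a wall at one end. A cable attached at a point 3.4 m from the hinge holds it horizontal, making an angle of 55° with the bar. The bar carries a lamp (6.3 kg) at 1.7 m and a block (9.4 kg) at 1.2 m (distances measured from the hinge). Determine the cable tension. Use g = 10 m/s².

T ≈ 119 N

Take moments about the hinge.
Beam weight: 4.6 × 10 = 46 N down at 2.4 m → arm 2.4 m, τ = 46 × 2.4 = 110.4 N·m clockwise.
Lamp: 6.3 × 10 = 63 N down at 1.7 m → arm 1.7 m, τ = 63 × 1.7 = 107.1 N·m clockwise.
Block: 9.4 × 10 = 94 N down at 1.2 m → arm 1.2 m, τ = 94 × 1.2 = 112.8 N·m clockwise.
Total clockwise load moment = 330.3 N·m.
The cable tension T acts at 3.4 m; only its component perpendicular to the bar, T sinθ, produces torque. sin 55° = 0.8192.
Setting net torque to zero: T × 3.4 × 0.8192 = 330.3 → T = 330.3 / 2.785 = 119 N.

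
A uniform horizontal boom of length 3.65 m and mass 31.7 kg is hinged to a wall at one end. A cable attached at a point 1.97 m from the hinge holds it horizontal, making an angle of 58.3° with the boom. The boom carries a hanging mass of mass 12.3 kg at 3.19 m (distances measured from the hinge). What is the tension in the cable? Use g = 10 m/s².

Sum moments about the hinge (the unknown hinge reaction has zero arm there).
Beam weight: 31.7 × 10 = 317 N down at 1.825 m → arm 1.825 m, τ = 317 × 1.825 = 578.5 N·m clockwise.
Hanging mass: 12.3 × 10 = 123 N down at 3.19 m → arm 3.19 m, τ = 123 × 3.19 = 392.4 N·m clockwise.
Total clockwise load moment = 970.9 N·m.
The cable tension T acts at 1.97 m; only its component perpendicular to the boom, T sinθ, produces torque. sin 58.3° = 0.8508.
Στ = 0 ⇒ T × 1.97 × 0.8508 = 970.9 ⇒ T = 970.9 / 1.676 = 579 N.

T ≈ 579 N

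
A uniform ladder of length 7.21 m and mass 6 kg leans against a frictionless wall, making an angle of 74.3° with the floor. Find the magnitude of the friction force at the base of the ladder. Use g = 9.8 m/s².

Take moments about the foot of the ladder.
Ladder weight 6×9.8 = 58.8 N acts at 3.605 m along the ladder; its horizontal arm is 3.605·cos74.3° = 0.9755 m → τ = 57.36 N·m clockwise.
Wall normal N acts horizontally at the top; its moment arm is the height L sinθ = 7.21·sin74.3° = 6.941 m, counterclockwise.
Στ = 0 ⇒ N × 6.941 = 57.36 ⇒ N = 8.26 N.
ΣFx = 0: friction at the foot balances the wall's push, so f = N_wall = 8.26 N.

f ≈ 8.26 N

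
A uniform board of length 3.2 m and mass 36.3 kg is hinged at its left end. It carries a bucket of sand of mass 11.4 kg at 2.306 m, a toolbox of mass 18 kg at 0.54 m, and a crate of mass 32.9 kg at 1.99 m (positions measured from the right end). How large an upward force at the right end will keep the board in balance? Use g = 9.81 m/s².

F ≈ 478 N

Take moments about the left end.
Beam weight: 36.3 × 9.81 = 356.1 N down at 1.6 m → arm 1.6 m, τ = 356.1 × 1.6 = 569.8 N·m clockwise.
Bucket of sand: 11.4 × 9.81 = 111.8 N down at 2.306 m → arm 0.894 m, τ = 111.8 × 0.894 = 99.95 N·m clockwise.
Toolbox: 18 × 9.81 = 176.6 N down at 0.54 m → arm 2.66 m, τ = 176.6 × 2.66 = 469.8 N·m clockwise.
Crate: 32.9 × 9.81 = 322.7 N down at 1.99 m → arm 1.21 m, τ = 322.7 × 1.21 = 390.5 N·m clockwise.
Net moment of the loads = 1530 N·m clockwise.
The upward force F acts at the right end, arm 3.2 m, giving F × 3.2 counterclockwise.
For rotational equilibrium, F × 3.2 = 1530, so F = 1530 / 3.2 = 478 N.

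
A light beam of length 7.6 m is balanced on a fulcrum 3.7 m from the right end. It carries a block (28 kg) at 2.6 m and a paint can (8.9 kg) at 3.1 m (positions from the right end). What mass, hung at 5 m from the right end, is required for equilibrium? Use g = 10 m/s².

m ≈ 27.8 kg

Choose the fulcrum (at 3.7 m from the right end) as the axis so the support reaction has zero arm there.
Block: 28 × 10 = 280 N down at 2.6 m → arm 1.1 m, τ = 280 × 1.1 = 308 N·m clockwise.
Paint can: 8.9 × 10 = 89 N down at 3.1 m → arm 0.6 m, τ = 89 × 0.6 = 53.4 N·m clockwise.
Net moment of known loads = 361.4 N·m clockwise.
An unknown mass m at 5 m has arm 1.3 m; its moment is m·g·1.3 counterclockwise.
Balancing moments: m × 10 × 1.3 = 361.4, giving m = 361.4 / (10 × 1.3) = 27.8 kg.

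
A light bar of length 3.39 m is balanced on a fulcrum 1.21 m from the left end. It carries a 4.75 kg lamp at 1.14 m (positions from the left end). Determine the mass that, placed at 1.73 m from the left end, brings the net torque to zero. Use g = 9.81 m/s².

Choose the fulcrum (at 1.21 m from the left end) as the axis so the support reaction has zero arm there.
Lamp: 4.75 × 9.81 = 46.6 N down at 1.14 m → arm 0.07 m, τ = 46.6 × 0.07 = 3.262 N·m counterclockwise.
Net moment of known loads = 3.262 N·m counterclockwise.
An unknown mass m at 1.73 m has arm 0.52 m; its moment is m·g·0.52 clockwise.
For rotational equilibrium, m × 9.81 × 0.52 = 3.262, so m = 3.262 / (9.81 × 0.52) = 0.639 kg.

m ≈ 0.639 kg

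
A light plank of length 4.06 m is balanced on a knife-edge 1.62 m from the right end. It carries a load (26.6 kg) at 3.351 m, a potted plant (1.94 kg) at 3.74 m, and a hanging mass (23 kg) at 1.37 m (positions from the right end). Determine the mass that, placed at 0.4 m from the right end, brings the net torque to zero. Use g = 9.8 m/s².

Choose the knife-edge (at 1.62 m from the right end) as the axis so the support reaction has zero arm there.
Load: 26.6 × 9.8 = 260.7 N down at 3.351 m → arm 1.731 m, τ = 260.7 × 1.731 = 451.3 N·m counterclockwise.
Potted plant: 1.94 × 9.8 = 19.01 N down at 3.74 m → arm 2.12 m, τ = 19.01 × 2.12 = 40.3 N·m counterclockwise.
Hanging mass: 23 × 9.8 = 225.4 N down at 1.37 m → arm 0.25 m, τ = 225.4 × 0.25 = 56.35 N·m clockwise.
Net moment of known loads = 435.2 N·m counterclockwise.
An unknown mass m at 0.4 m has arm 1.22 m; its moment is m·g·1.22 clockwise.
For rotational equilibrium, m × 9.8 × 1.22 = 435.2, so m = 435.2 / (9.8 × 1.22) = 36.4 kg.

m ≈ 36.4 kg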